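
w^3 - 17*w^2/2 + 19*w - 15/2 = (w - 5)*(w - 3)*(w - 1/2)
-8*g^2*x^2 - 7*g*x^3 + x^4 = x^2*(-8*g + x)*(g + x)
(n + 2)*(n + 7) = n^2 + 9*n + 14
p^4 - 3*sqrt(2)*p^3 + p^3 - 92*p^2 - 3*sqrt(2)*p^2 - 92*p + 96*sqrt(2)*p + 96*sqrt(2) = (p + 1)*(p - 8*sqrt(2))*(p - sqrt(2))*(p + 6*sqrt(2))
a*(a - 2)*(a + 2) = a^3 - 4*a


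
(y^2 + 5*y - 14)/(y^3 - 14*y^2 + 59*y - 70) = (y + 7)/(y^2 - 12*y + 35)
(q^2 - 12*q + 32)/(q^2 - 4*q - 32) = (q - 4)/(q + 4)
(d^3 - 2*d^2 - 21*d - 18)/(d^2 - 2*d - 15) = (d^2 - 5*d - 6)/(d - 5)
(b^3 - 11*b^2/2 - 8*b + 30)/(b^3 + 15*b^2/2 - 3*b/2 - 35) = (b - 6)/(b + 7)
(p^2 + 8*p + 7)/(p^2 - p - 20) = (p^2 + 8*p + 7)/(p^2 - p - 20)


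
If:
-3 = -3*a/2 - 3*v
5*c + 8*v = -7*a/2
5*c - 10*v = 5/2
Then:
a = 41/11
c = -27/22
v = -19/22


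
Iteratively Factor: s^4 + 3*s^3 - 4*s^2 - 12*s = (s + 3)*(s^3 - 4*s) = s*(s + 3)*(s^2 - 4) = s*(s + 2)*(s + 3)*(s - 2)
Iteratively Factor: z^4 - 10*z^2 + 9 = (z - 1)*(z^3 + z^2 - 9*z - 9) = (z - 3)*(z - 1)*(z^2 + 4*z + 3) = (z - 3)*(z - 1)*(z + 3)*(z + 1)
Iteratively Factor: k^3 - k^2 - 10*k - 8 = (k + 1)*(k^2 - 2*k - 8) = (k + 1)*(k + 2)*(k - 4)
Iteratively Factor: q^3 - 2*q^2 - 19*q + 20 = (q + 4)*(q^2 - 6*q + 5) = (q - 5)*(q + 4)*(q - 1)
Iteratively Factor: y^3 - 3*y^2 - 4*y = (y + 1)*(y^2 - 4*y) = (y - 4)*(y + 1)*(y)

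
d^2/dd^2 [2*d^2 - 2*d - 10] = 4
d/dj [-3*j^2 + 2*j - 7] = 2 - 6*j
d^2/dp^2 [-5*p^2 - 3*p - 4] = -10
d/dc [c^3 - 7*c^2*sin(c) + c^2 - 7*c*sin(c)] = -7*c^2*cos(c) + 3*c^2 - 14*c*sin(c) - 7*c*cos(c) + 2*c - 7*sin(c)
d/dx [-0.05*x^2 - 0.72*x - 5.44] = -0.1*x - 0.72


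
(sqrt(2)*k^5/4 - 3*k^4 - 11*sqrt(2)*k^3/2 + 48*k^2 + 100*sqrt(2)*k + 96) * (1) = sqrt(2)*k^5/4 - 3*k^4 - 11*sqrt(2)*k^3/2 + 48*k^2 + 100*sqrt(2)*k + 96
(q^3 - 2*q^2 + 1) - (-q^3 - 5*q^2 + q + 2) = 2*q^3 + 3*q^2 - q - 1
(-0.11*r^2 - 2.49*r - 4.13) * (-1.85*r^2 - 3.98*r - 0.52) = 0.2035*r^4 + 5.0443*r^3 + 17.6079*r^2 + 17.7322*r + 2.1476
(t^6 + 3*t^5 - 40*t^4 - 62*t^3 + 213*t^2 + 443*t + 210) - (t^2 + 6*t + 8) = t^6 + 3*t^5 - 40*t^4 - 62*t^3 + 212*t^2 + 437*t + 202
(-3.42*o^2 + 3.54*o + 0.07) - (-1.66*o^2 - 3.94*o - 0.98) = -1.76*o^2 + 7.48*o + 1.05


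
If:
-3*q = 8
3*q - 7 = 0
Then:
No Solution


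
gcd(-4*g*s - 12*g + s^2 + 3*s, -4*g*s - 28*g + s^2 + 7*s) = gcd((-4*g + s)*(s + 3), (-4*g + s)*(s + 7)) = -4*g + s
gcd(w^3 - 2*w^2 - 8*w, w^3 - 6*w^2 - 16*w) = w^2 + 2*w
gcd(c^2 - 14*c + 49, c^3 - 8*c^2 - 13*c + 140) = c - 7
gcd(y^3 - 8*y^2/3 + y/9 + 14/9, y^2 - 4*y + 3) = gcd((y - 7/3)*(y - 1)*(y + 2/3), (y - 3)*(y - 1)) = y - 1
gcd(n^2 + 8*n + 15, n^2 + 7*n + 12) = n + 3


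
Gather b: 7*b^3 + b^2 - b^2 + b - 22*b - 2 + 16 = 7*b^3 - 21*b + 14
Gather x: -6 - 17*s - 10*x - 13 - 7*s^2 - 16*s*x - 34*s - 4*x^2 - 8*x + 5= -7*s^2 - 51*s - 4*x^2 + x*(-16*s - 18) - 14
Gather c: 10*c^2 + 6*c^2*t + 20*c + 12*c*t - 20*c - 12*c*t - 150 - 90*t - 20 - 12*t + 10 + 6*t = c^2*(6*t + 10) - 96*t - 160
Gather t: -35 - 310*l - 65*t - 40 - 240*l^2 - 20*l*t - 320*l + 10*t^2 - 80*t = -240*l^2 - 630*l + 10*t^2 + t*(-20*l - 145) - 75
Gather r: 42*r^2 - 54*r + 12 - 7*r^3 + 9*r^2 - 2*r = -7*r^3 + 51*r^2 - 56*r + 12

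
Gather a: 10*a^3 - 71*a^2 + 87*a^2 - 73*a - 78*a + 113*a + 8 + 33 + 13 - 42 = 10*a^3 + 16*a^2 - 38*a + 12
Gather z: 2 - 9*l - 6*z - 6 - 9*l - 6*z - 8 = -18*l - 12*z - 12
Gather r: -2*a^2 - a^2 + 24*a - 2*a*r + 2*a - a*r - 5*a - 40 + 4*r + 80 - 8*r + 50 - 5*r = -3*a^2 + 21*a + r*(-3*a - 9) + 90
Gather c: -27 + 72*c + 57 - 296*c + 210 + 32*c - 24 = 216 - 192*c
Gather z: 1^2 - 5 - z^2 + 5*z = -z^2 + 5*z - 4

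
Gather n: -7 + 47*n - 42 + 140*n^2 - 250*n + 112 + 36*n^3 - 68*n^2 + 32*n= 36*n^3 + 72*n^2 - 171*n + 63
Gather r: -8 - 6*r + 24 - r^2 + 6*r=16 - r^2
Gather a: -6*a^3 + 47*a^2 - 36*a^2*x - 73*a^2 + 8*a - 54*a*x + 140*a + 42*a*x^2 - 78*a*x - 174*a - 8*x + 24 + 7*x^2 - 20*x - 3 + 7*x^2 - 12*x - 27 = -6*a^3 + a^2*(-36*x - 26) + a*(42*x^2 - 132*x - 26) + 14*x^2 - 40*x - 6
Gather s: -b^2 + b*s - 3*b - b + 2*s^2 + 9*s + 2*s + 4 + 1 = -b^2 - 4*b + 2*s^2 + s*(b + 11) + 5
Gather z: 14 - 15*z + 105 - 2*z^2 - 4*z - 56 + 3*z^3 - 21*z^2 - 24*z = 3*z^3 - 23*z^2 - 43*z + 63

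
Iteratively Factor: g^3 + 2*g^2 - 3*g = (g - 1)*(g^2 + 3*g) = g*(g - 1)*(g + 3)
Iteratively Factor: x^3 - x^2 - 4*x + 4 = (x - 2)*(x^2 + x - 2) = (x - 2)*(x - 1)*(x + 2)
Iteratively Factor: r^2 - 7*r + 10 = (r - 2)*(r - 5)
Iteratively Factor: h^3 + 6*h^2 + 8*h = (h)*(h^2 + 6*h + 8) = h*(h + 2)*(h + 4)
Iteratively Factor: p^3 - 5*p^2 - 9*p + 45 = (p - 5)*(p^2 - 9) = (p - 5)*(p + 3)*(p - 3)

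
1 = 1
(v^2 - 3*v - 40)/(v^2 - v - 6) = (-v^2 + 3*v + 40)/(-v^2 + v + 6)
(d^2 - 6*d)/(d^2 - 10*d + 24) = d/(d - 4)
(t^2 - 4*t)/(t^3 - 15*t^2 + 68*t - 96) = t/(t^2 - 11*t + 24)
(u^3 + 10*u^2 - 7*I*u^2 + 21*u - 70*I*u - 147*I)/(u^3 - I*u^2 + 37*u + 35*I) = (u^2 + 10*u + 21)/(u^2 + 6*I*u - 5)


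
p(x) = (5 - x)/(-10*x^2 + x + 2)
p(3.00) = -0.02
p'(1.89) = 0.14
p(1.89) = -0.10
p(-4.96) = -0.04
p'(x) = (5 - x)*(20*x - 1)/(-10*x^2 + x + 2)^2 - 1/(-10*x^2 + x + 2)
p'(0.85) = 3.70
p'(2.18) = 0.09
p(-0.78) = -1.19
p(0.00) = 2.50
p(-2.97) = -0.09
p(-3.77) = -0.06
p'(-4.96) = -0.01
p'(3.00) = 0.03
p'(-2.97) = -0.05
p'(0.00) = -1.75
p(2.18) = -0.07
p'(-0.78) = -3.85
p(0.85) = -0.95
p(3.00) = -0.02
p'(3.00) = 0.03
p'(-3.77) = -0.03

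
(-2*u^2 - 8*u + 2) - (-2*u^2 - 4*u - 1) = 3 - 4*u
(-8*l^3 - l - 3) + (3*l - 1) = -8*l^3 + 2*l - 4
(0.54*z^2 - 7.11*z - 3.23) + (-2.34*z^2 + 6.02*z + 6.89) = -1.8*z^2 - 1.09*z + 3.66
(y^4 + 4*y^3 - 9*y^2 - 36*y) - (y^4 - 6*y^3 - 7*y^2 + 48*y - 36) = 10*y^3 - 2*y^2 - 84*y + 36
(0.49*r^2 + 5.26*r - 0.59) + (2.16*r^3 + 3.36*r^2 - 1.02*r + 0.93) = 2.16*r^3 + 3.85*r^2 + 4.24*r + 0.34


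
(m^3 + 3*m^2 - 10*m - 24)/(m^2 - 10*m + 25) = (m^3 + 3*m^2 - 10*m - 24)/(m^2 - 10*m + 25)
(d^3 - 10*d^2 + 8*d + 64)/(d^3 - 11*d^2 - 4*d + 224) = (d^2 - 2*d - 8)/(d^2 - 3*d - 28)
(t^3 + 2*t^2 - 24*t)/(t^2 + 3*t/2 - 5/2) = 2*t*(t^2 + 2*t - 24)/(2*t^2 + 3*t - 5)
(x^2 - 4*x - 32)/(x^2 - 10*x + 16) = (x + 4)/(x - 2)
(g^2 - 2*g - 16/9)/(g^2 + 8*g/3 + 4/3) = (g - 8/3)/(g + 2)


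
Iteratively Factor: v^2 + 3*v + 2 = (v + 1)*(v + 2)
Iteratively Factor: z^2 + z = (z)*(z + 1)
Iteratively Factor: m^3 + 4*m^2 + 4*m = (m + 2)*(m^2 + 2*m) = m*(m + 2)*(m + 2)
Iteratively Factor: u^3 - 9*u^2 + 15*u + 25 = (u + 1)*(u^2 - 10*u + 25) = (u - 5)*(u + 1)*(u - 5)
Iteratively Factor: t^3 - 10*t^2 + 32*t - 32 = (t - 2)*(t^2 - 8*t + 16) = (t - 4)*(t - 2)*(t - 4)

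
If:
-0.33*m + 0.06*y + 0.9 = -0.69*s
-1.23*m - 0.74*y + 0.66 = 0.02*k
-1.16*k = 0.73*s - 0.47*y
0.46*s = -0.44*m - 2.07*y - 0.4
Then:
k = 0.60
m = 0.58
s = -1.02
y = -0.09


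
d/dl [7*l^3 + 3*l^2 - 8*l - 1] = 21*l^2 + 6*l - 8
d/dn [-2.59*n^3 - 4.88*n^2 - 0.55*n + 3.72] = -7.77*n^2 - 9.76*n - 0.55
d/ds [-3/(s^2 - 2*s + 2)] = 6*(s - 1)/(s^2 - 2*s + 2)^2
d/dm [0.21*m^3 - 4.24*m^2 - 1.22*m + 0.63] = 0.63*m^2 - 8.48*m - 1.22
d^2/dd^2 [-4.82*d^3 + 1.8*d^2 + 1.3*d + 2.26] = 3.6 - 28.92*d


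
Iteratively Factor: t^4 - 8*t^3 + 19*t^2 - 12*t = (t)*(t^3 - 8*t^2 + 19*t - 12) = t*(t - 1)*(t^2 - 7*t + 12) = t*(t - 4)*(t - 1)*(t - 3)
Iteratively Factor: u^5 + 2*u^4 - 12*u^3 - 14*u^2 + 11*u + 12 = (u - 1)*(u^4 + 3*u^3 - 9*u^2 - 23*u - 12) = (u - 3)*(u - 1)*(u^3 + 6*u^2 + 9*u + 4) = (u - 3)*(u - 1)*(u + 1)*(u^2 + 5*u + 4) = (u - 3)*(u - 1)*(u + 1)*(u + 4)*(u + 1)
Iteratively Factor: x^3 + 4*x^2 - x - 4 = (x + 1)*(x^2 + 3*x - 4) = (x - 1)*(x + 1)*(x + 4)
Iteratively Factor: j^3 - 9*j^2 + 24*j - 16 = (j - 1)*(j^2 - 8*j + 16) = (j - 4)*(j - 1)*(j - 4)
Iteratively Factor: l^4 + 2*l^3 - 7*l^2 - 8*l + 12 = (l + 3)*(l^3 - l^2 - 4*l + 4) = (l - 1)*(l + 3)*(l^2 - 4) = (l - 1)*(l + 2)*(l + 3)*(l - 2)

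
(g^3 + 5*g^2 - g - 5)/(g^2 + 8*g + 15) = (g^2 - 1)/(g + 3)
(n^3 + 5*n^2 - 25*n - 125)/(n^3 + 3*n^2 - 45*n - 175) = (n - 5)/(n - 7)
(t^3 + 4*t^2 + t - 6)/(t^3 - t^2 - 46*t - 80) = (t^2 + 2*t - 3)/(t^2 - 3*t - 40)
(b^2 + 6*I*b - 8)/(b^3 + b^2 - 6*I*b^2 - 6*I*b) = (b^2 + 6*I*b - 8)/(b*(b^2 + b - 6*I*b - 6*I))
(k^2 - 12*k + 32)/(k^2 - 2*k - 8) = (k - 8)/(k + 2)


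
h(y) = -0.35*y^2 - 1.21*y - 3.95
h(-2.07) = -2.95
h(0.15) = -4.14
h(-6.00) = -9.29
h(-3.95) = -4.63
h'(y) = -0.7*y - 1.21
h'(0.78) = -1.76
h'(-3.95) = 1.56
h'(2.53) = -2.98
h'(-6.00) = 2.99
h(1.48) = -6.51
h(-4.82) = -6.25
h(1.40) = -6.33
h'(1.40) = -2.19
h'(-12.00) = 7.19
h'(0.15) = -1.32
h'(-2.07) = 0.24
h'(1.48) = -2.25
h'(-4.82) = 2.16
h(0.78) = -5.11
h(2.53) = -9.25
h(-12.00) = -39.83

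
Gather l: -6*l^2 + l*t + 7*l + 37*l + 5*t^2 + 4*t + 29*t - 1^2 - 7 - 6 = -6*l^2 + l*(t + 44) + 5*t^2 + 33*t - 14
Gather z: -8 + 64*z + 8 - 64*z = 0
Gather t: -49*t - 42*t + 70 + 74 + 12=156 - 91*t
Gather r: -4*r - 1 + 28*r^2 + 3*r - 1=28*r^2 - r - 2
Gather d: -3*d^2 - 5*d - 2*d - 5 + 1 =-3*d^2 - 7*d - 4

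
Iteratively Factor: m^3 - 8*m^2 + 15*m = (m - 5)*(m^2 - 3*m) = m*(m - 5)*(m - 3)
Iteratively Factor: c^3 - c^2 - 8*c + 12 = (c + 3)*(c^2 - 4*c + 4) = (c - 2)*(c + 3)*(c - 2)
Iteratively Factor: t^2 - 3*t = (t)*(t - 3)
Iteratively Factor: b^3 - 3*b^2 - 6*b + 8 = (b + 2)*(b^2 - 5*b + 4) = (b - 4)*(b + 2)*(b - 1)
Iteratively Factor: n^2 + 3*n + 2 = (n + 1)*(n + 2)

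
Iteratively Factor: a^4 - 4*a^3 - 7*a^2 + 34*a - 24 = (a + 3)*(a^3 - 7*a^2 + 14*a - 8) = (a - 1)*(a + 3)*(a^2 - 6*a + 8) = (a - 2)*(a - 1)*(a + 3)*(a - 4)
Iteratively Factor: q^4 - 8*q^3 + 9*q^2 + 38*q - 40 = (q + 2)*(q^3 - 10*q^2 + 29*q - 20) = (q - 5)*(q + 2)*(q^2 - 5*q + 4) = (q - 5)*(q - 4)*(q + 2)*(q - 1)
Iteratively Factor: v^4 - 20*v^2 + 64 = (v + 2)*(v^3 - 2*v^2 - 16*v + 32) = (v + 2)*(v + 4)*(v^2 - 6*v + 8) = (v - 2)*(v + 2)*(v + 4)*(v - 4)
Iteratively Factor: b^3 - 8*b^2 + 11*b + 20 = (b - 4)*(b^2 - 4*b - 5) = (b - 4)*(b + 1)*(b - 5)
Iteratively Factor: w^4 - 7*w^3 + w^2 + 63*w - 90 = (w - 3)*(w^3 - 4*w^2 - 11*w + 30) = (w - 3)*(w + 3)*(w^2 - 7*w + 10) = (w - 5)*(w - 3)*(w + 3)*(w - 2)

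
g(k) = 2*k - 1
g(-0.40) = -1.80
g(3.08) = 5.16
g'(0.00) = 2.00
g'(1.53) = 2.00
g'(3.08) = 2.00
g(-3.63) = -8.26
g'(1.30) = 2.00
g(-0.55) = -2.10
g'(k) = 2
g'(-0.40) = 2.00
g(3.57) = 6.14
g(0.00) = -1.00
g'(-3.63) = 2.00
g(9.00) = 17.00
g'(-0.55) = 2.00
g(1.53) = 2.06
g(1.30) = 1.60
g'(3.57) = 2.00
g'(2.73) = 2.00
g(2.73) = 4.46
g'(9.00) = 2.00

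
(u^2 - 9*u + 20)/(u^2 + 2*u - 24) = (u - 5)/(u + 6)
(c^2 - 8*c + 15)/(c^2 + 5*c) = (c^2 - 8*c + 15)/(c*(c + 5))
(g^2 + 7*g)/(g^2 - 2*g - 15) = g*(g + 7)/(g^2 - 2*g - 15)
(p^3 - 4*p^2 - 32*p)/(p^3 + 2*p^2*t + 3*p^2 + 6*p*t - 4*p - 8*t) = p*(p - 8)/(p^2 + 2*p*t - p - 2*t)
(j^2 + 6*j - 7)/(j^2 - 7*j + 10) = (j^2 + 6*j - 7)/(j^2 - 7*j + 10)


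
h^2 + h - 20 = (h - 4)*(h + 5)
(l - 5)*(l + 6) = l^2 + l - 30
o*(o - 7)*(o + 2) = o^3 - 5*o^2 - 14*o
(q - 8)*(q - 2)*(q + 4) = q^3 - 6*q^2 - 24*q + 64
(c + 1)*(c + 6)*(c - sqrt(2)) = c^3 - sqrt(2)*c^2 + 7*c^2 - 7*sqrt(2)*c + 6*c - 6*sqrt(2)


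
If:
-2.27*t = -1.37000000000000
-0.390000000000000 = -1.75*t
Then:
No Solution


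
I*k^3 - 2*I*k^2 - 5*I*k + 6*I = (k - 3)*(k + 2)*(I*k - I)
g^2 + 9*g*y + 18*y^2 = (g + 3*y)*(g + 6*y)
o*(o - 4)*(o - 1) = o^3 - 5*o^2 + 4*o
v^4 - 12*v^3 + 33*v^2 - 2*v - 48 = (v - 8)*(v - 3)*(v - 2)*(v + 1)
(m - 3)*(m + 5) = m^2 + 2*m - 15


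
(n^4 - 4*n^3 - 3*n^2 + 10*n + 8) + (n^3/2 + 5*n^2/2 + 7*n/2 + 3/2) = n^4 - 7*n^3/2 - n^2/2 + 27*n/2 + 19/2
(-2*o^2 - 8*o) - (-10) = -2*o^2 - 8*o + 10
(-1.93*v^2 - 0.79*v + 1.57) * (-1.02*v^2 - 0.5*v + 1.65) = 1.9686*v^4 + 1.7708*v^3 - 4.3909*v^2 - 2.0885*v + 2.5905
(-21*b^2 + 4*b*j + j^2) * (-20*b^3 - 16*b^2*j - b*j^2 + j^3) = 420*b^5 + 256*b^4*j - 63*b^3*j^2 - 41*b^2*j^3 + 3*b*j^4 + j^5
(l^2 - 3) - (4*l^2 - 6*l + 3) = -3*l^2 + 6*l - 6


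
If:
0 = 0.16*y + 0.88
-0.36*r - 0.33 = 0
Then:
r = -0.92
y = -5.50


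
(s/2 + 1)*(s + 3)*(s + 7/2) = s^3/2 + 17*s^2/4 + 47*s/4 + 21/2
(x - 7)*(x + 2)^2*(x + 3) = x^4 - 33*x^2 - 100*x - 84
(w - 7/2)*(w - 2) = w^2 - 11*w/2 + 7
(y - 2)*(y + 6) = y^2 + 4*y - 12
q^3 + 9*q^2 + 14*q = q*(q + 2)*(q + 7)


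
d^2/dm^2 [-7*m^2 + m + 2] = -14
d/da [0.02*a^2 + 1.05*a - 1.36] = 0.04*a + 1.05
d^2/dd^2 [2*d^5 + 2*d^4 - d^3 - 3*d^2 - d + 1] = 40*d^3 + 24*d^2 - 6*d - 6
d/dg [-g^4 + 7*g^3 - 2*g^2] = g*(-4*g^2 + 21*g - 4)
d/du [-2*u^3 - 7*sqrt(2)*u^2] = 2*u*(-3*u - 7*sqrt(2))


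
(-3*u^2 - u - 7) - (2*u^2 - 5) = -5*u^2 - u - 2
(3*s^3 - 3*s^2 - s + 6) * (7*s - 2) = 21*s^4 - 27*s^3 - s^2 + 44*s - 12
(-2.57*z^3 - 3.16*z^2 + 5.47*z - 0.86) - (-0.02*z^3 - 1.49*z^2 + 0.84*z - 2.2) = -2.55*z^3 - 1.67*z^2 + 4.63*z + 1.34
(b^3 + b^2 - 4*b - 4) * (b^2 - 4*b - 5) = b^5 - 3*b^4 - 13*b^3 + 7*b^2 + 36*b + 20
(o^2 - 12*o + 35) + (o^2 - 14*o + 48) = 2*o^2 - 26*o + 83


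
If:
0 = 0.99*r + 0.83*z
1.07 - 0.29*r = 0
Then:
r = 3.69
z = -4.40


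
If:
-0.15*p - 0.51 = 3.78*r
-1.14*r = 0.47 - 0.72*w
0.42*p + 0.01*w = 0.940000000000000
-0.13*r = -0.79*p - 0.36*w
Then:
No Solution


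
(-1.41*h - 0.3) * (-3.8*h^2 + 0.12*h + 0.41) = 5.358*h^3 + 0.9708*h^2 - 0.6141*h - 0.123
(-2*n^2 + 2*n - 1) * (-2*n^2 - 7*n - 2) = 4*n^4 + 10*n^3 - 8*n^2 + 3*n + 2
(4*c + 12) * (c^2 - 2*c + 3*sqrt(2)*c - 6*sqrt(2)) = 4*c^3 + 4*c^2 + 12*sqrt(2)*c^2 - 24*c + 12*sqrt(2)*c - 72*sqrt(2)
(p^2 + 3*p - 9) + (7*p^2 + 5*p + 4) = 8*p^2 + 8*p - 5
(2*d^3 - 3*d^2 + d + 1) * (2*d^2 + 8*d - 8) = 4*d^5 + 10*d^4 - 38*d^3 + 34*d^2 - 8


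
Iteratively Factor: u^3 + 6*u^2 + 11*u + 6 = (u + 1)*(u^2 + 5*u + 6) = (u + 1)*(u + 2)*(u + 3)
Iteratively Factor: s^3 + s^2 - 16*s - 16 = (s + 1)*(s^2 - 16) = (s + 1)*(s + 4)*(s - 4)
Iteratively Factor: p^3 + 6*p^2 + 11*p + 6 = (p + 3)*(p^2 + 3*p + 2) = (p + 2)*(p + 3)*(p + 1)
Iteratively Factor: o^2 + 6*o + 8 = (o + 2)*(o + 4)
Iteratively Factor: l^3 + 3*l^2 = (l + 3)*(l^2) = l*(l + 3)*(l)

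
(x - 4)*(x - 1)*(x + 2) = x^3 - 3*x^2 - 6*x + 8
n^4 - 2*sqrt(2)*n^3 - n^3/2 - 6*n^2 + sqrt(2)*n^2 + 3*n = n*(n - 1/2)*(n - 3*sqrt(2))*(n + sqrt(2))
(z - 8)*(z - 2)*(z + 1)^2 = z^4 - 8*z^3 - 3*z^2 + 22*z + 16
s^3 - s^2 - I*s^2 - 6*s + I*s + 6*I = (s - 3)*(s + 2)*(s - I)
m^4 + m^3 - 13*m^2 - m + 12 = (m - 3)*(m - 1)*(m + 1)*(m + 4)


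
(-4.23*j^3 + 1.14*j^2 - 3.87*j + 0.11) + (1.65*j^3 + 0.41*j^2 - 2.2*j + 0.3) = -2.58*j^3 + 1.55*j^2 - 6.07*j + 0.41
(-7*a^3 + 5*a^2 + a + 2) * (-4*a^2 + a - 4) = 28*a^5 - 27*a^4 + 29*a^3 - 27*a^2 - 2*a - 8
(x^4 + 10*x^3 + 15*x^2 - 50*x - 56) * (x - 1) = x^5 + 9*x^4 + 5*x^3 - 65*x^2 - 6*x + 56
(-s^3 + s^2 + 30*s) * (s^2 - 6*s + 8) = -s^5 + 7*s^4 + 16*s^3 - 172*s^2 + 240*s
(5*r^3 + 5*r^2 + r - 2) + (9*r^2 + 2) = 5*r^3 + 14*r^2 + r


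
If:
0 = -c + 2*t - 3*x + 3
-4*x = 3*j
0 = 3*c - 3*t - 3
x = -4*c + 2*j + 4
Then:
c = 25/47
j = -32/47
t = -22/47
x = 24/47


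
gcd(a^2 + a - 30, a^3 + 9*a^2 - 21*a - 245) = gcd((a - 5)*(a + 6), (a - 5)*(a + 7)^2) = a - 5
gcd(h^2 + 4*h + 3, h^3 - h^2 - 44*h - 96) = h + 3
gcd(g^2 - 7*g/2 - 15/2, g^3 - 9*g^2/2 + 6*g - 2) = 1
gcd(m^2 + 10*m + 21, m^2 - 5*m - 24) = m + 3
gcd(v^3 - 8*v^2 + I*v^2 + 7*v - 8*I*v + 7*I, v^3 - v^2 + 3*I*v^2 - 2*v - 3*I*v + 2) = v^2 + v*(-1 + I) - I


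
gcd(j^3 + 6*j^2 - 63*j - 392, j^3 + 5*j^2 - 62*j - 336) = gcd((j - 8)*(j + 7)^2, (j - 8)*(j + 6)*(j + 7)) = j^2 - j - 56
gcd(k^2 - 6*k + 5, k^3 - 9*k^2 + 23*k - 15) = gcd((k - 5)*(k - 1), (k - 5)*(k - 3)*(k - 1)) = k^2 - 6*k + 5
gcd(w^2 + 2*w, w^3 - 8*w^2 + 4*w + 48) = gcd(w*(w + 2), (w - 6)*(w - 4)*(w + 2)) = w + 2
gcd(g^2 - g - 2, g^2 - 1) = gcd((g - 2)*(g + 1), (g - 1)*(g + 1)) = g + 1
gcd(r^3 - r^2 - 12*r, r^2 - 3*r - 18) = r + 3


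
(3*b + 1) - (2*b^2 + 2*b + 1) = -2*b^2 + b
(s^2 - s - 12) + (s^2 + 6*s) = 2*s^2 + 5*s - 12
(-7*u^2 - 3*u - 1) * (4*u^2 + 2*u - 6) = -28*u^4 - 26*u^3 + 32*u^2 + 16*u + 6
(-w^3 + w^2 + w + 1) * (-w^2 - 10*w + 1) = w^5 + 9*w^4 - 12*w^3 - 10*w^2 - 9*w + 1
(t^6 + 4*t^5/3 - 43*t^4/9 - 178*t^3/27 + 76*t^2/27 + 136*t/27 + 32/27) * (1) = t^6 + 4*t^5/3 - 43*t^4/9 - 178*t^3/27 + 76*t^2/27 + 136*t/27 + 32/27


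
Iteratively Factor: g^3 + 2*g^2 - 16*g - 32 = (g + 4)*(g^2 - 2*g - 8) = (g - 4)*(g + 4)*(g + 2)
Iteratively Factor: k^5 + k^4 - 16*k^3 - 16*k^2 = (k)*(k^4 + k^3 - 16*k^2 - 16*k) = k*(k - 4)*(k^3 + 5*k^2 + 4*k) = k^2*(k - 4)*(k^2 + 5*k + 4) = k^2*(k - 4)*(k + 1)*(k + 4)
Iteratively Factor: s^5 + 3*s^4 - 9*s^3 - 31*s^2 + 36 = (s - 1)*(s^4 + 4*s^3 - 5*s^2 - 36*s - 36) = (s - 1)*(s + 3)*(s^3 + s^2 - 8*s - 12) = (s - 1)*(s + 2)*(s + 3)*(s^2 - s - 6) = (s - 3)*(s - 1)*(s + 2)*(s + 3)*(s + 2)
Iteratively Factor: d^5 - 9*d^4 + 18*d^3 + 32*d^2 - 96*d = (d - 4)*(d^4 - 5*d^3 - 2*d^2 + 24*d) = (d - 4)*(d + 2)*(d^3 - 7*d^2 + 12*d) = (d - 4)^2*(d + 2)*(d^2 - 3*d) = d*(d - 4)^2*(d + 2)*(d - 3)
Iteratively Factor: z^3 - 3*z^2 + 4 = (z + 1)*(z^2 - 4*z + 4) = (z - 2)*(z + 1)*(z - 2)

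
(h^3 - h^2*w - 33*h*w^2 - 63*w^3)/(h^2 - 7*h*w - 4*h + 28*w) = (h^2 + 6*h*w + 9*w^2)/(h - 4)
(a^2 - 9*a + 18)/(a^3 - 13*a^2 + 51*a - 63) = (a - 6)/(a^2 - 10*a + 21)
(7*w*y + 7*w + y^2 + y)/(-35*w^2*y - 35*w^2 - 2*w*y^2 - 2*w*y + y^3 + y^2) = (7*w + y)/(-35*w^2 - 2*w*y + y^2)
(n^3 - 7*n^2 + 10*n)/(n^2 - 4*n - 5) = n*(n - 2)/(n + 1)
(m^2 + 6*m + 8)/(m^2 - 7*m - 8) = (m^2 + 6*m + 8)/(m^2 - 7*m - 8)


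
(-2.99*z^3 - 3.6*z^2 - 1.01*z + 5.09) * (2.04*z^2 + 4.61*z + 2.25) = -6.0996*z^5 - 21.1279*z^4 - 25.3839*z^3 - 2.3725*z^2 + 21.1924*z + 11.4525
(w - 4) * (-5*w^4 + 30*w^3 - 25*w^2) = -5*w^5 + 50*w^4 - 145*w^3 + 100*w^2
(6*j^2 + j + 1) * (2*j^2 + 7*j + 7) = 12*j^4 + 44*j^3 + 51*j^2 + 14*j + 7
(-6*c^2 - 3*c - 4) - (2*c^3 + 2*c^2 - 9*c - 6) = -2*c^3 - 8*c^2 + 6*c + 2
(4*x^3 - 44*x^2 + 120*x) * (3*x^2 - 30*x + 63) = 12*x^5 - 252*x^4 + 1932*x^3 - 6372*x^2 + 7560*x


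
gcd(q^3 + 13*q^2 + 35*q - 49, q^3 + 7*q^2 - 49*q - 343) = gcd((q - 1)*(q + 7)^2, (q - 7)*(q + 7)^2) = q^2 + 14*q + 49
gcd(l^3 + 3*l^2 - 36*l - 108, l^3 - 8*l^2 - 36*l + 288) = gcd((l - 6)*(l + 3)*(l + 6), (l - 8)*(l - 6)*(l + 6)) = l^2 - 36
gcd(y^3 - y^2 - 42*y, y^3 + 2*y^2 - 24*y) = y^2 + 6*y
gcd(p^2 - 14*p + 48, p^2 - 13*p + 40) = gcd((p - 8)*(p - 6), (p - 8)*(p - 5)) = p - 8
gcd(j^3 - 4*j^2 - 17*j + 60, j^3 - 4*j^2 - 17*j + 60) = j^3 - 4*j^2 - 17*j + 60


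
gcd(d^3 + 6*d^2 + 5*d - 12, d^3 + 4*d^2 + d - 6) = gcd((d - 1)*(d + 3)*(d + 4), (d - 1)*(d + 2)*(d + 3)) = d^2 + 2*d - 3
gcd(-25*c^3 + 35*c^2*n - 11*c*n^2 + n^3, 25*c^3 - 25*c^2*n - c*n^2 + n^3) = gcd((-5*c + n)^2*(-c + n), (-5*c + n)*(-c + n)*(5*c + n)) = 5*c^2 - 6*c*n + n^2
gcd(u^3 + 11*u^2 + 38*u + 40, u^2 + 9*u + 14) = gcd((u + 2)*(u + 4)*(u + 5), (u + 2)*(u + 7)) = u + 2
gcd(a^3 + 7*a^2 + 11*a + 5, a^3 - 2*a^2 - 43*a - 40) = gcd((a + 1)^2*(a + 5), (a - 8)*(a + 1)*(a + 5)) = a^2 + 6*a + 5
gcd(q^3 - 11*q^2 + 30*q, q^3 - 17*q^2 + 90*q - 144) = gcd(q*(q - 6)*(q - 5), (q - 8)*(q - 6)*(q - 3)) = q - 6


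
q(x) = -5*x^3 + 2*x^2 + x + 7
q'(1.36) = -21.30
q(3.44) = -169.43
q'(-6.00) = -563.00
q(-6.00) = 1153.00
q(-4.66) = 551.74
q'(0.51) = -0.86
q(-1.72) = 36.64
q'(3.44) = -162.74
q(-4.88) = 630.82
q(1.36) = -0.52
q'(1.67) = -34.15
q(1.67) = -9.04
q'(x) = -15*x^2 + 4*x + 1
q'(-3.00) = -146.00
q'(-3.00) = -146.00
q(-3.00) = 157.00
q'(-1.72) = -50.26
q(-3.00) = 157.00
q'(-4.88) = -375.74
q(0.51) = 7.37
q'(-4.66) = -343.37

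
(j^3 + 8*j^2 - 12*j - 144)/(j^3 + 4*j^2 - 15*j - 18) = (j^2 + 2*j - 24)/(j^2 - 2*j - 3)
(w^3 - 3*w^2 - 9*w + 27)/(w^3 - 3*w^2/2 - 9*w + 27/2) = 2*(w - 3)/(2*w - 3)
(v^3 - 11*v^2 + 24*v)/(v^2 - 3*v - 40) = v*(v - 3)/(v + 5)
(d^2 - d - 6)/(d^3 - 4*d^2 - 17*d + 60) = (d + 2)/(d^2 - d - 20)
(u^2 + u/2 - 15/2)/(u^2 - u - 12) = (u - 5/2)/(u - 4)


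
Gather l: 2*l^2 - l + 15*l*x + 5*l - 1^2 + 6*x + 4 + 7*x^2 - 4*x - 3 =2*l^2 + l*(15*x + 4) + 7*x^2 + 2*x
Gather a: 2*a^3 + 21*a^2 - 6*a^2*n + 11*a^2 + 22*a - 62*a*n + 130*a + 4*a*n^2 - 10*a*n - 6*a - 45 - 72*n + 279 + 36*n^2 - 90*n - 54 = 2*a^3 + a^2*(32 - 6*n) + a*(4*n^2 - 72*n + 146) + 36*n^2 - 162*n + 180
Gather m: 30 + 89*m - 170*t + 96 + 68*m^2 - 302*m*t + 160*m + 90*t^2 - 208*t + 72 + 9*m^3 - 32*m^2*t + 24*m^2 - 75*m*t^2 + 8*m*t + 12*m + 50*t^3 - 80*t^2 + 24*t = 9*m^3 + m^2*(92 - 32*t) + m*(-75*t^2 - 294*t + 261) + 50*t^3 + 10*t^2 - 354*t + 198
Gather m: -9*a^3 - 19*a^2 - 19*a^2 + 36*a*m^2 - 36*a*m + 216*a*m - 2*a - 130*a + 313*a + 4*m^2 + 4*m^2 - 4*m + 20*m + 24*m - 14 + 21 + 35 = -9*a^3 - 38*a^2 + 181*a + m^2*(36*a + 8) + m*(180*a + 40) + 42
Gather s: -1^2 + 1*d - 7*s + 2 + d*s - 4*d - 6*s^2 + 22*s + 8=-3*d - 6*s^2 + s*(d + 15) + 9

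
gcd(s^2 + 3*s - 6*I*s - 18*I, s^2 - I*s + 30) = s - 6*I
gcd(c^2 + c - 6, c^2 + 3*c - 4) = 1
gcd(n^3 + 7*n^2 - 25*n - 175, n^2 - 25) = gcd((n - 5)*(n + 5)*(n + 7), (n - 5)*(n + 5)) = n^2 - 25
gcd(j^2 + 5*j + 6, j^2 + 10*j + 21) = j + 3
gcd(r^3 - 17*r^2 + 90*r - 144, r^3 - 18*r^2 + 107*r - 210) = r - 6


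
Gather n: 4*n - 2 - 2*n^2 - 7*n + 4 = -2*n^2 - 3*n + 2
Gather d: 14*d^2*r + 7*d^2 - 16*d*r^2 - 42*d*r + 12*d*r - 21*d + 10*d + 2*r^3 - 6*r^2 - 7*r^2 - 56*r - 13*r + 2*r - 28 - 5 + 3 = d^2*(14*r + 7) + d*(-16*r^2 - 30*r - 11) + 2*r^3 - 13*r^2 - 67*r - 30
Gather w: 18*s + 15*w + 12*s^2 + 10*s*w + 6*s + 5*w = 12*s^2 + 24*s + w*(10*s + 20)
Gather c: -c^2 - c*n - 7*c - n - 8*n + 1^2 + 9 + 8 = -c^2 + c*(-n - 7) - 9*n + 18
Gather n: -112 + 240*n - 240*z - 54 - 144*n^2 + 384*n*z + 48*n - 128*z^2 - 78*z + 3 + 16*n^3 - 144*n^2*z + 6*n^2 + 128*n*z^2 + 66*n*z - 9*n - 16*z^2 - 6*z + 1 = 16*n^3 + n^2*(-144*z - 138) + n*(128*z^2 + 450*z + 279) - 144*z^2 - 324*z - 162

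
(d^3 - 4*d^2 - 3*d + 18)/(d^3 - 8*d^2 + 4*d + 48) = (d^2 - 6*d + 9)/(d^2 - 10*d + 24)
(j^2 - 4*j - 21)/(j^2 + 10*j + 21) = (j - 7)/(j + 7)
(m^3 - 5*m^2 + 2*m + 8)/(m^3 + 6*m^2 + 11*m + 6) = (m^2 - 6*m + 8)/(m^2 + 5*m + 6)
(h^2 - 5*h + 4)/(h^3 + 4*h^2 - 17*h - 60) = (h - 1)/(h^2 + 8*h + 15)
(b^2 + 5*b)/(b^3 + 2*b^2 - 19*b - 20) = b/(b^2 - 3*b - 4)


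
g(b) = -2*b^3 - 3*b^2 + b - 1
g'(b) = -6*b^2 - 6*b + 1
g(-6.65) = 447.84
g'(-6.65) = -224.44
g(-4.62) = 127.57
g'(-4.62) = -99.35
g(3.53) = -122.83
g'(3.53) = -94.95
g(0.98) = -4.78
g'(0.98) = -10.64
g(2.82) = -66.89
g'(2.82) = -63.63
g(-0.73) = -2.55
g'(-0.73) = 2.18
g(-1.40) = -2.79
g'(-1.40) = -2.36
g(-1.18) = -3.07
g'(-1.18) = -0.27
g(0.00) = -1.00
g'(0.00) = 1.00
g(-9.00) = 1205.00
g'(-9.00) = -431.00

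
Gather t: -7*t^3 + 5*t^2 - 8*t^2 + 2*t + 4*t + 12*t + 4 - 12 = -7*t^3 - 3*t^2 + 18*t - 8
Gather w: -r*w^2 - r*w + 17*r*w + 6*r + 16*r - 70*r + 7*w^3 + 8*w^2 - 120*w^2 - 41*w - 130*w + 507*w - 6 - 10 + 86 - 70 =-48*r + 7*w^3 + w^2*(-r - 112) + w*(16*r + 336)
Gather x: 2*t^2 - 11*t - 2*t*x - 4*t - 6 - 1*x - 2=2*t^2 - 15*t + x*(-2*t - 1) - 8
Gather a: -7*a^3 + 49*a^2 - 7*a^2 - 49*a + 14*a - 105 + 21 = -7*a^3 + 42*a^2 - 35*a - 84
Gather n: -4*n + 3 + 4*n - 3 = 0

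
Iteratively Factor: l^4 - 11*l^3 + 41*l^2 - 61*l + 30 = (l - 2)*(l^3 - 9*l^2 + 23*l - 15) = (l - 2)*(l - 1)*(l^2 - 8*l + 15) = (l - 5)*(l - 2)*(l - 1)*(l - 3)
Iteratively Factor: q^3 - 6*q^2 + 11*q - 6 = (q - 1)*(q^2 - 5*q + 6) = (q - 3)*(q - 1)*(q - 2)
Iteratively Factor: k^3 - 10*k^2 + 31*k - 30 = (k - 2)*(k^2 - 8*k + 15) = (k - 5)*(k - 2)*(k - 3)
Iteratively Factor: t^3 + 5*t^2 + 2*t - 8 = (t + 4)*(t^2 + t - 2) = (t - 1)*(t + 4)*(t + 2)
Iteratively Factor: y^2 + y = (y)*(y + 1)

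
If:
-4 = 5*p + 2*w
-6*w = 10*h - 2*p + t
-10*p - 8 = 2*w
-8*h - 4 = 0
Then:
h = -1/2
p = -4/5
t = 17/5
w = 0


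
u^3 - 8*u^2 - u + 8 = (u - 8)*(u - 1)*(u + 1)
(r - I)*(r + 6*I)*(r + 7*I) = r^3 + 12*I*r^2 - 29*r + 42*I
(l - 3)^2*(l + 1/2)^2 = l^4 - 5*l^3 + 13*l^2/4 + 15*l/2 + 9/4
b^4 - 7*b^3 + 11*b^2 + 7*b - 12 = (b - 4)*(b - 3)*(b - 1)*(b + 1)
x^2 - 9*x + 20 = (x - 5)*(x - 4)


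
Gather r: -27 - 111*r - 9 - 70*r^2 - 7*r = -70*r^2 - 118*r - 36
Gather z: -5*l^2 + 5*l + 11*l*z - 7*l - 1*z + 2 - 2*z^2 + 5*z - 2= -5*l^2 - 2*l - 2*z^2 + z*(11*l + 4)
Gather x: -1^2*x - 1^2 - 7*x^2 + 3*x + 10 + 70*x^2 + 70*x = 63*x^2 + 72*x + 9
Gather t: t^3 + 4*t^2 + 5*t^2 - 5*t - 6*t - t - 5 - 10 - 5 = t^3 + 9*t^2 - 12*t - 20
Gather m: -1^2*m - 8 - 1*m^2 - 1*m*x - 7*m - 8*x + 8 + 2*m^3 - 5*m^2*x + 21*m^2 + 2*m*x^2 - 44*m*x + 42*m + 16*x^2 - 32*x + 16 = 2*m^3 + m^2*(20 - 5*x) + m*(2*x^2 - 45*x + 34) + 16*x^2 - 40*x + 16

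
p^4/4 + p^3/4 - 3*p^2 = p^2*(p/4 + 1)*(p - 3)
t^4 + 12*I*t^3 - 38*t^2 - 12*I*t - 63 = (t - I)*(t + 3*I)^2*(t + 7*I)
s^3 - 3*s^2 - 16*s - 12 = (s - 6)*(s + 1)*(s + 2)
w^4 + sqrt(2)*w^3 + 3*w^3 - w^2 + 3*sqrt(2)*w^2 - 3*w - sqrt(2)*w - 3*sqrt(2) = (w - 1)*(w + 1)*(w + 3)*(w + sqrt(2))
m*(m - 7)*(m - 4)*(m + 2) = m^4 - 9*m^3 + 6*m^2 + 56*m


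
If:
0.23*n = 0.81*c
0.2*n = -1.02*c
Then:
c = 0.00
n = 0.00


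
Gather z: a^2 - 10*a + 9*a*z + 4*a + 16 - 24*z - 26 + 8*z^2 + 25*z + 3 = a^2 - 6*a + 8*z^2 + z*(9*a + 1) - 7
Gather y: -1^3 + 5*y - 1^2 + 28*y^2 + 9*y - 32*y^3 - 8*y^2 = -32*y^3 + 20*y^2 + 14*y - 2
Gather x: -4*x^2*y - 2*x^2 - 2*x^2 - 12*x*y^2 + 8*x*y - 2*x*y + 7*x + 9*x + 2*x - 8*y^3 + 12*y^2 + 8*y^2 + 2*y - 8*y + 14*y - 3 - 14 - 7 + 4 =x^2*(-4*y - 4) + x*(-12*y^2 + 6*y + 18) - 8*y^3 + 20*y^2 + 8*y - 20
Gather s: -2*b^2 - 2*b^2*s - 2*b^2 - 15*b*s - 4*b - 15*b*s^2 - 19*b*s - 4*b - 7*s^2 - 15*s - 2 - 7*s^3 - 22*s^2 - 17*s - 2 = -4*b^2 - 8*b - 7*s^3 + s^2*(-15*b - 29) + s*(-2*b^2 - 34*b - 32) - 4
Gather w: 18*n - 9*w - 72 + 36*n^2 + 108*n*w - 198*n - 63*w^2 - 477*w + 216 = 36*n^2 - 180*n - 63*w^2 + w*(108*n - 486) + 144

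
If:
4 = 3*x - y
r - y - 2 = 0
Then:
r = y + 2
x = y/3 + 4/3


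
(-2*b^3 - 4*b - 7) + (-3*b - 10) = -2*b^3 - 7*b - 17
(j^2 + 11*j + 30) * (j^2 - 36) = j^4 + 11*j^3 - 6*j^2 - 396*j - 1080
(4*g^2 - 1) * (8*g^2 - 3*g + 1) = 32*g^4 - 12*g^3 - 4*g^2 + 3*g - 1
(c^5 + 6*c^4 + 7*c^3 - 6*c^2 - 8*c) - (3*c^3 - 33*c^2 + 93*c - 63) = c^5 + 6*c^4 + 4*c^3 + 27*c^2 - 101*c + 63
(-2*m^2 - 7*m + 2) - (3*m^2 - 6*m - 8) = -5*m^2 - m + 10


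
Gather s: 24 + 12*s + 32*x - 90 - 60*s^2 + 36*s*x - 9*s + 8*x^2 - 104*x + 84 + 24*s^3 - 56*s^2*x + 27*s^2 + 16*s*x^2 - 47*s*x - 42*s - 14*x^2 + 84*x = 24*s^3 + s^2*(-56*x - 33) + s*(16*x^2 - 11*x - 39) - 6*x^2 + 12*x + 18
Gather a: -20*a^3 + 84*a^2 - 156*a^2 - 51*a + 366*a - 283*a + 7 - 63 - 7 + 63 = -20*a^3 - 72*a^2 + 32*a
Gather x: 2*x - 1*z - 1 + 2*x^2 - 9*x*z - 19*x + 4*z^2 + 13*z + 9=2*x^2 + x*(-9*z - 17) + 4*z^2 + 12*z + 8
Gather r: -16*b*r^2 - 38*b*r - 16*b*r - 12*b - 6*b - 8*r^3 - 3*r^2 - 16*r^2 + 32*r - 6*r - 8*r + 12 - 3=-18*b - 8*r^3 + r^2*(-16*b - 19) + r*(18 - 54*b) + 9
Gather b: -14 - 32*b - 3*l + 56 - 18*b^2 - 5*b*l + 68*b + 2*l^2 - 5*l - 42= -18*b^2 + b*(36 - 5*l) + 2*l^2 - 8*l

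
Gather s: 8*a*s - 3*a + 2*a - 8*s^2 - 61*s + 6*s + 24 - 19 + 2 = -a - 8*s^2 + s*(8*a - 55) + 7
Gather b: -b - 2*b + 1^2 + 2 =3 - 3*b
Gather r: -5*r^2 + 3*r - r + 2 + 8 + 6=-5*r^2 + 2*r + 16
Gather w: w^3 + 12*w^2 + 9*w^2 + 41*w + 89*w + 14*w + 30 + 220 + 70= w^3 + 21*w^2 + 144*w + 320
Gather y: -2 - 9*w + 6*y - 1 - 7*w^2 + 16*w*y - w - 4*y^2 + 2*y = -7*w^2 - 10*w - 4*y^2 + y*(16*w + 8) - 3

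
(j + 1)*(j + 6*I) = j^2 + j + 6*I*j + 6*I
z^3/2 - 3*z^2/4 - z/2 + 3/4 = (z/2 + 1/2)*(z - 3/2)*(z - 1)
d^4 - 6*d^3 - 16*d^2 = d^2*(d - 8)*(d + 2)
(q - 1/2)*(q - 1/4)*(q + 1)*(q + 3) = q^4 + 13*q^3/4 + q^2/8 - 7*q/4 + 3/8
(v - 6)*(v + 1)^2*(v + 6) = v^4 + 2*v^3 - 35*v^2 - 72*v - 36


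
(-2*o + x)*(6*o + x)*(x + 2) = -12*o^2*x - 24*o^2 + 4*o*x^2 + 8*o*x + x^3 + 2*x^2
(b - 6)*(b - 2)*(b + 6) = b^3 - 2*b^2 - 36*b + 72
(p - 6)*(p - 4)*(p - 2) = p^3 - 12*p^2 + 44*p - 48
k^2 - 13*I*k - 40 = (k - 8*I)*(k - 5*I)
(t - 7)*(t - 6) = t^2 - 13*t + 42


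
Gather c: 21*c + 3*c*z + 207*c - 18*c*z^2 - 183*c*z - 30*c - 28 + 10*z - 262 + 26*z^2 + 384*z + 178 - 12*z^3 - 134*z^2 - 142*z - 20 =c*(-18*z^2 - 180*z + 198) - 12*z^3 - 108*z^2 + 252*z - 132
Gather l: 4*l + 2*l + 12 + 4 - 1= 6*l + 15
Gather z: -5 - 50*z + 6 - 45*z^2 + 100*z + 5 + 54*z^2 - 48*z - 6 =9*z^2 + 2*z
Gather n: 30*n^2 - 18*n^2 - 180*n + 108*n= 12*n^2 - 72*n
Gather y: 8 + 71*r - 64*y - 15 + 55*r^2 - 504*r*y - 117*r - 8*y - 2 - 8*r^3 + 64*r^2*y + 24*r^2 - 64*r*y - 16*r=-8*r^3 + 79*r^2 - 62*r + y*(64*r^2 - 568*r - 72) - 9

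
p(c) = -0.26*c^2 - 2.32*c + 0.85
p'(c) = -0.52*c - 2.32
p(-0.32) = 1.57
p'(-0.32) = -2.15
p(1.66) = -3.72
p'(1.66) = -3.18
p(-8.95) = 0.79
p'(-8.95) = 2.33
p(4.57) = -15.18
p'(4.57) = -4.70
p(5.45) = -19.52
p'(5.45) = -5.15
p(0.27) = 0.20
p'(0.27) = -2.46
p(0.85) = -1.31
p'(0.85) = -2.76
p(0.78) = -1.12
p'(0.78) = -2.73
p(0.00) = 0.85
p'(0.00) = -2.32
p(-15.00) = -22.85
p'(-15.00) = 5.48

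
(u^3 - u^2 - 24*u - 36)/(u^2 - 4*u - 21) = (u^2 - 4*u - 12)/(u - 7)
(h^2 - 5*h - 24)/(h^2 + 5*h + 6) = (h - 8)/(h + 2)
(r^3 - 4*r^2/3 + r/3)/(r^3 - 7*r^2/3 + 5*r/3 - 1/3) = r/(r - 1)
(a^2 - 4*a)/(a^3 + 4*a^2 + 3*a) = (a - 4)/(a^2 + 4*a + 3)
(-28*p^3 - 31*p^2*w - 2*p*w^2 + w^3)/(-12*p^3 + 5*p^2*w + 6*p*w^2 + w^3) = (7*p^2 + 6*p*w - w^2)/(3*p^2 - 2*p*w - w^2)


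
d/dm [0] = 0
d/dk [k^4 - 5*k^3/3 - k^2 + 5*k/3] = 4*k^3 - 5*k^2 - 2*k + 5/3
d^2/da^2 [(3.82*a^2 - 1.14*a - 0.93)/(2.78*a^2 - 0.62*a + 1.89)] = (-4.45244800000002*a^3 - 163.550736*a^2 + 45.556416*a + 33.676968)/(21.484952*a^6 - 14.374824*a^5 + 47.025924*a^4 - 19.783952*a^3 + 31.970862*a^2 - 6.644106*a + 6.751269)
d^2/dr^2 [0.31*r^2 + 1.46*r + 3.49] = 0.620000000000000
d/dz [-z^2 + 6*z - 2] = 6 - 2*z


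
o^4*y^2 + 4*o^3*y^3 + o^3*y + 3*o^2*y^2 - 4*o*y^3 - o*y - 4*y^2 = (o - 1)*(o + 4*y)*(o*y + 1)*(o*y + y)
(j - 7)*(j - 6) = j^2 - 13*j + 42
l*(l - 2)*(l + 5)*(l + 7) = l^4 + 10*l^3 + 11*l^2 - 70*l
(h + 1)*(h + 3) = h^2 + 4*h + 3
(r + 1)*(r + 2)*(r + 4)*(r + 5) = r^4 + 12*r^3 + 49*r^2 + 78*r + 40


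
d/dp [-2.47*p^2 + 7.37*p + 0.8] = 7.37 - 4.94*p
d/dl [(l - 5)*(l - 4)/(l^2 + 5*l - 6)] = 2*(7*l^2 - 26*l - 23)/(l^4 + 10*l^3 + 13*l^2 - 60*l + 36)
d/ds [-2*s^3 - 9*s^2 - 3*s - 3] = -6*s^2 - 18*s - 3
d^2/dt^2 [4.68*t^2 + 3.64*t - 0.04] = 9.36000000000000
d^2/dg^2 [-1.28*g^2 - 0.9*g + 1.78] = -2.56000000000000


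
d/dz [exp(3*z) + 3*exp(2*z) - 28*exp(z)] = (3*exp(2*z) + 6*exp(z) - 28)*exp(z)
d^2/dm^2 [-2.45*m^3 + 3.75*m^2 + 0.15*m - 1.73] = 7.5 - 14.7*m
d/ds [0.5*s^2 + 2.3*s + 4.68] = 1.0*s + 2.3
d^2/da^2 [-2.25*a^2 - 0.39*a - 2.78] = -4.50000000000000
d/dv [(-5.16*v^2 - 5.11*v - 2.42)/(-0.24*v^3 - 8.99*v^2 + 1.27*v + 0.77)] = (-1.2384*v^4 - 2.4528*v^3 - 54.2345*v^2 - 51.458*v - 0.8613)/(0.0576*v^6 + 4.3152*v^5 + 80.2105*v^4 - 23.2042*v^3 - 12.2317*v^2 + 1.9558*v + 0.5929)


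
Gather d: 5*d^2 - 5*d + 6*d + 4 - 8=5*d^2 + d - 4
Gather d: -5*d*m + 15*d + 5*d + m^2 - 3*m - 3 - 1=d*(20 - 5*m) + m^2 - 3*m - 4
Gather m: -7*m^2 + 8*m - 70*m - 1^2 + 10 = -7*m^2 - 62*m + 9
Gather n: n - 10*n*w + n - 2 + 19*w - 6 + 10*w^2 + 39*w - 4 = n*(2 - 10*w) + 10*w^2 + 58*w - 12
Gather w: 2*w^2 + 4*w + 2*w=2*w^2 + 6*w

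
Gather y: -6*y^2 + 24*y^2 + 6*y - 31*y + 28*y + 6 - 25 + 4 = 18*y^2 + 3*y - 15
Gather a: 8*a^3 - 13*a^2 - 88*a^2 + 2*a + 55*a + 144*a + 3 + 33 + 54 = 8*a^3 - 101*a^2 + 201*a + 90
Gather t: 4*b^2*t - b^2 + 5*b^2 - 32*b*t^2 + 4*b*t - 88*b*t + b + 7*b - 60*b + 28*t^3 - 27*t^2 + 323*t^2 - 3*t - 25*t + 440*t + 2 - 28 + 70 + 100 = 4*b^2 - 52*b + 28*t^3 + t^2*(296 - 32*b) + t*(4*b^2 - 84*b + 412) + 144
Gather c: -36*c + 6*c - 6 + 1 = -30*c - 5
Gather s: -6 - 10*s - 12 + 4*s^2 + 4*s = 4*s^2 - 6*s - 18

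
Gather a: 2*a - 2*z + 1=2*a - 2*z + 1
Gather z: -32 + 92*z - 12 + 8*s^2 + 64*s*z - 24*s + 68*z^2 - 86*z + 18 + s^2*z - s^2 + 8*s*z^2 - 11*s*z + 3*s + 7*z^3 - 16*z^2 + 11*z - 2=7*s^2 - 21*s + 7*z^3 + z^2*(8*s + 52) + z*(s^2 + 53*s + 17) - 28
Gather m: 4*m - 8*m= -4*m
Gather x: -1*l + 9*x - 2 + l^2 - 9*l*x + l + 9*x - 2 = l^2 + x*(18 - 9*l) - 4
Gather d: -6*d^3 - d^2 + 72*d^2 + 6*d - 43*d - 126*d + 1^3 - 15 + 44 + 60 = -6*d^3 + 71*d^2 - 163*d + 90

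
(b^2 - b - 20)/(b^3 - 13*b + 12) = (b - 5)/(b^2 - 4*b + 3)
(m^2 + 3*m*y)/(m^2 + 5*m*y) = (m + 3*y)/(m + 5*y)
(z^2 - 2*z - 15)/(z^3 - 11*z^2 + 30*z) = (z + 3)/(z*(z - 6))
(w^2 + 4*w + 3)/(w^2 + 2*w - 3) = (w + 1)/(w - 1)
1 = 1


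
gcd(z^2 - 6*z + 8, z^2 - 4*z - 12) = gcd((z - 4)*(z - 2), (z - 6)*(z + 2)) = 1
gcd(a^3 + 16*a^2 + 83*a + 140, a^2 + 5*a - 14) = a + 7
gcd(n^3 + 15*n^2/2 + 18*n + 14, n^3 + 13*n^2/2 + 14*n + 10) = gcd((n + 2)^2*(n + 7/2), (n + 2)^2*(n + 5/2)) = n^2 + 4*n + 4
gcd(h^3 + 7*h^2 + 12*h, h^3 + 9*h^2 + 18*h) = h^2 + 3*h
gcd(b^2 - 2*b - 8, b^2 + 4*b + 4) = b + 2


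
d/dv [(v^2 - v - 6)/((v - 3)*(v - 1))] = -3/(v^2 - 2*v + 1)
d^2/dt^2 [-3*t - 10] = 0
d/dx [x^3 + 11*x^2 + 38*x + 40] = 3*x^2 + 22*x + 38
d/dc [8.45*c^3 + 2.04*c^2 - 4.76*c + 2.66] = 25.35*c^2 + 4.08*c - 4.76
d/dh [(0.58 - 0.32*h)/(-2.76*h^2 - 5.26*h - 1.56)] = (-0.8832*h^2 + 3.2016*h + 3.55)/(7.6176*h^4 + 29.0352*h^3 + 36.2788*h^2 + 16.4112*h + 2.4336)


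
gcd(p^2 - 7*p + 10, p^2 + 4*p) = 1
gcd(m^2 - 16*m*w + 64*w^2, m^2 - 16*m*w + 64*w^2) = m^2 - 16*m*w + 64*w^2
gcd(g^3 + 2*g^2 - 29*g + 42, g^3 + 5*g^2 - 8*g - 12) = g - 2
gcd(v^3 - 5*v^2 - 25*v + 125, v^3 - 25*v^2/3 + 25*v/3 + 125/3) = v^2 - 10*v + 25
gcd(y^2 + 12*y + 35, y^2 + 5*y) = y + 5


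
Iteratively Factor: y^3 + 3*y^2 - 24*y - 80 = (y - 5)*(y^2 + 8*y + 16) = (y - 5)*(y + 4)*(y + 4)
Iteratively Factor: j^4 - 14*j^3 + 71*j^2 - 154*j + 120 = (j - 4)*(j^3 - 10*j^2 + 31*j - 30) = (j - 4)*(j - 3)*(j^2 - 7*j + 10) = (j - 5)*(j - 4)*(j - 3)*(j - 2)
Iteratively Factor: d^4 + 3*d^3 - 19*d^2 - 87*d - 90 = (d + 2)*(d^3 + d^2 - 21*d - 45) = (d + 2)*(d + 3)*(d^2 - 2*d - 15) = (d - 5)*(d + 2)*(d + 3)*(d + 3)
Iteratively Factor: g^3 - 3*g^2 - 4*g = (g)*(g^2 - 3*g - 4) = g*(g + 1)*(g - 4)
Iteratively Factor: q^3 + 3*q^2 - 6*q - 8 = (q - 2)*(q^2 + 5*q + 4) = (q - 2)*(q + 1)*(q + 4)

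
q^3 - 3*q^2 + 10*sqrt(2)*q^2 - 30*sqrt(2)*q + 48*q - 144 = (q - 3)*(q + 4*sqrt(2))*(q + 6*sqrt(2))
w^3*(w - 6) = w^4 - 6*w^3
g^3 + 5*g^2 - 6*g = g*(g - 1)*(g + 6)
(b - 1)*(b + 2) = b^2 + b - 2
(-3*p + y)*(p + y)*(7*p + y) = -21*p^3 - 17*p^2*y + 5*p*y^2 + y^3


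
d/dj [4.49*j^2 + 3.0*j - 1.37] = 8.98*j + 3.0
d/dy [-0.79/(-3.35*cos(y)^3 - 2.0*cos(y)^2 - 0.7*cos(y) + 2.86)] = (7.9395*cos(y)^2 + 3.16*cos(y) + 0.553)*sin(y)/(3.35*cos(y)^3 + 2.0*cos(y)^2 + 0.7*cos(y) - 2.86)^2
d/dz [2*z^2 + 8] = 4*z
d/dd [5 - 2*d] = -2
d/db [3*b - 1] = 3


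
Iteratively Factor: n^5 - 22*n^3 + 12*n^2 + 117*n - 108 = (n + 4)*(n^4 - 4*n^3 - 6*n^2 + 36*n - 27) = (n + 3)*(n + 4)*(n^3 - 7*n^2 + 15*n - 9) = (n - 3)*(n + 3)*(n + 4)*(n^2 - 4*n + 3) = (n - 3)*(n - 1)*(n + 3)*(n + 4)*(n - 3)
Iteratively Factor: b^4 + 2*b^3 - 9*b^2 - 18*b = (b - 3)*(b^3 + 5*b^2 + 6*b) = b*(b - 3)*(b^2 + 5*b + 6) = b*(b - 3)*(b + 3)*(b + 2)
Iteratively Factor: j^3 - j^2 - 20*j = (j)*(j^2 - j - 20) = j*(j - 5)*(j + 4)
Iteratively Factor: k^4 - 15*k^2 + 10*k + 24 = (k - 3)*(k^3 + 3*k^2 - 6*k - 8) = (k - 3)*(k + 4)*(k^2 - k - 2) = (k - 3)*(k + 1)*(k + 4)*(k - 2)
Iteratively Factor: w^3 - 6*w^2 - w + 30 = (w - 3)*(w^2 - 3*w - 10) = (w - 3)*(w + 2)*(w - 5)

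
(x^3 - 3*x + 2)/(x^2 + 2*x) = x - 2 + 1/x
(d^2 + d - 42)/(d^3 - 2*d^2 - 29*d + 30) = (d + 7)/(d^2 + 4*d - 5)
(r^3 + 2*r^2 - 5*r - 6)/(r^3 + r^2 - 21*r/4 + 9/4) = 4*(r^2 - r - 2)/(4*r^2 - 8*r + 3)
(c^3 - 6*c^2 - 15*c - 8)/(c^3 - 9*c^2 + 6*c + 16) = (c + 1)/(c - 2)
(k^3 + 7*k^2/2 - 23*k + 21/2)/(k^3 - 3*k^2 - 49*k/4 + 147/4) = 2*(2*k^2 + 13*k - 7)/(4*k^2 - 49)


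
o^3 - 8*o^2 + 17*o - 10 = (o - 5)*(o - 2)*(o - 1)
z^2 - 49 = (z - 7)*(z + 7)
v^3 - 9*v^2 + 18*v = v*(v - 6)*(v - 3)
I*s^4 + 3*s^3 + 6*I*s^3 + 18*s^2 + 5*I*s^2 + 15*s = s*(s + 5)*(s - 3*I)*(I*s + I)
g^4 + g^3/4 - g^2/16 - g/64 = g*(g - 1/4)*(g + 1/4)^2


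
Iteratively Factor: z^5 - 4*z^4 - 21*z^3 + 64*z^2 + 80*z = (z - 4)*(z^4 - 21*z^2 - 20*z) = (z - 4)*(z + 1)*(z^3 - z^2 - 20*z) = (z - 4)*(z + 1)*(z + 4)*(z^2 - 5*z) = (z - 5)*(z - 4)*(z + 1)*(z + 4)*(z)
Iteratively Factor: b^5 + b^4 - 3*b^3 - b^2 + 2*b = (b - 1)*(b^4 + 2*b^3 - b^2 - 2*b) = (b - 1)*(b + 1)*(b^3 + b^2 - 2*b) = (b - 1)^2*(b + 1)*(b^2 + 2*b) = b*(b - 1)^2*(b + 1)*(b + 2)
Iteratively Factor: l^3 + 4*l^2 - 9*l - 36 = (l + 3)*(l^2 + l - 12) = (l - 3)*(l + 3)*(l + 4)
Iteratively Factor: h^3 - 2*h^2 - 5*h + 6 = (h + 2)*(h^2 - 4*h + 3) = (h - 3)*(h + 2)*(h - 1)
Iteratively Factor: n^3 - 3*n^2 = (n)*(n^2 - 3*n) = n^2*(n - 3)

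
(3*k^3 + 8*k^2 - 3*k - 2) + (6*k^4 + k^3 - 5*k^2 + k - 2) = 6*k^4 + 4*k^3 + 3*k^2 - 2*k - 4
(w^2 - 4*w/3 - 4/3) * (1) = w^2 - 4*w/3 - 4/3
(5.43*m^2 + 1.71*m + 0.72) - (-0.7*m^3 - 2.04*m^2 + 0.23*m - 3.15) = 0.7*m^3 + 7.47*m^2 + 1.48*m + 3.87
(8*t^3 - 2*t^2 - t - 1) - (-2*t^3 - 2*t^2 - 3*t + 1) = 10*t^3 + 2*t - 2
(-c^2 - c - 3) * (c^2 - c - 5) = -c^4 + 3*c^2 + 8*c + 15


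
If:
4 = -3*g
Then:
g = -4/3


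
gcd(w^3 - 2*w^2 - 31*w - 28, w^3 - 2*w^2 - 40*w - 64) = w + 4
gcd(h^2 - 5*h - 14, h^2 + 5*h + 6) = h + 2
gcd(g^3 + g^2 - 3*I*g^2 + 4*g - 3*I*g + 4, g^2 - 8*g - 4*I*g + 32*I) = g - 4*I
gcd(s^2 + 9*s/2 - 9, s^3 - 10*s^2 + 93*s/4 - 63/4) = s - 3/2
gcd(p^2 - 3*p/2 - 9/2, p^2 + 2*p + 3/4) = p + 3/2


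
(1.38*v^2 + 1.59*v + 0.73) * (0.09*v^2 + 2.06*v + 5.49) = 0.1242*v^4 + 2.9859*v^3 + 10.9173*v^2 + 10.2329*v + 4.0077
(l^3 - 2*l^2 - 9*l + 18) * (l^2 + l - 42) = l^5 - l^4 - 53*l^3 + 93*l^2 + 396*l - 756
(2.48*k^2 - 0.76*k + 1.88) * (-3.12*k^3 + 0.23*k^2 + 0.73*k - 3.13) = -7.7376*k^5 + 2.9416*k^4 - 4.23*k^3 - 7.8848*k^2 + 3.7512*k - 5.8844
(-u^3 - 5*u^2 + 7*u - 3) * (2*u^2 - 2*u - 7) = -2*u^5 - 8*u^4 + 31*u^3 + 15*u^2 - 43*u + 21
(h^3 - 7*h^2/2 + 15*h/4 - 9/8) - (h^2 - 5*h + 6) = h^3 - 9*h^2/2 + 35*h/4 - 57/8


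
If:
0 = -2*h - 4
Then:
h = -2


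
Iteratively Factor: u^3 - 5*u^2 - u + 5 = (u + 1)*(u^2 - 6*u + 5) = (u - 5)*(u + 1)*(u - 1)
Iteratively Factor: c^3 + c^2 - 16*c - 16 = (c - 4)*(c^2 + 5*c + 4) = (c - 4)*(c + 4)*(c + 1)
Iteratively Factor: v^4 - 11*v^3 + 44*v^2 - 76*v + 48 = (v - 4)*(v^3 - 7*v^2 + 16*v - 12) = (v - 4)*(v - 2)*(v^2 - 5*v + 6) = (v - 4)*(v - 2)^2*(v - 3)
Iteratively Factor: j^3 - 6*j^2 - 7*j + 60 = (j - 5)*(j^2 - j - 12) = (j - 5)*(j - 4)*(j + 3)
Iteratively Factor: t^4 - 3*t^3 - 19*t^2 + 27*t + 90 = (t + 2)*(t^3 - 5*t^2 - 9*t + 45) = (t + 2)*(t + 3)*(t^2 - 8*t + 15) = (t - 5)*(t + 2)*(t + 3)*(t - 3)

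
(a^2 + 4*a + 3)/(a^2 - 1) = (a + 3)/(a - 1)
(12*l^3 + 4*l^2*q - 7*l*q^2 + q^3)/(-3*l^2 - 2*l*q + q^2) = (12*l^2 - 8*l*q + q^2)/(-3*l + q)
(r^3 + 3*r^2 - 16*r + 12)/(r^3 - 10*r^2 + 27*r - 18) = (r^2 + 4*r - 12)/(r^2 - 9*r + 18)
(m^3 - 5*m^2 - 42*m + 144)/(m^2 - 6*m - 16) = (m^2 + 3*m - 18)/(m + 2)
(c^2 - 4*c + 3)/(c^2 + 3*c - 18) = (c - 1)/(c + 6)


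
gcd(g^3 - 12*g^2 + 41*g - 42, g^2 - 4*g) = 1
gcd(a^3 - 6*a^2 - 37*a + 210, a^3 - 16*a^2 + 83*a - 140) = a^2 - 12*a + 35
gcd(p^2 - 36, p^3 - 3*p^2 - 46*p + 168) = p - 6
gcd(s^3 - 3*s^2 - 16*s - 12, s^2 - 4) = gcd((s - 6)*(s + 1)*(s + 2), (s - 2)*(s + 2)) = s + 2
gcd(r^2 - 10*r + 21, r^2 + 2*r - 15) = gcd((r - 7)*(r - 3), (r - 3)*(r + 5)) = r - 3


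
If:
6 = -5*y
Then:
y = -6/5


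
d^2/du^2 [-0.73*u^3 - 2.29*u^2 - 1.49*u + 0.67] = -4.38*u - 4.58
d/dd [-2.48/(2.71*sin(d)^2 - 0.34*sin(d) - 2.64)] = (13.4416*sin(d) - 0.8432)*cos(d)/(-2.71*sin(d)^2 + 0.34*sin(d) + 2.64)^2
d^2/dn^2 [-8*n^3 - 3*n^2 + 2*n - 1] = -48*n - 6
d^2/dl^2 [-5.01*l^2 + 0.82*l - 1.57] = -10.0200000000000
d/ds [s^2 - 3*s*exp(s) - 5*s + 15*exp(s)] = -3*s*exp(s) + 2*s + 12*exp(s) - 5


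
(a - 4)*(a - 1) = a^2 - 5*a + 4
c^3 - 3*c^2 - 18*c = c*(c - 6)*(c + 3)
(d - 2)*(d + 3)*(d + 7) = d^3 + 8*d^2 + d - 42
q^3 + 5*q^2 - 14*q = q*(q - 2)*(q + 7)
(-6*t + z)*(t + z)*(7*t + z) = -42*t^3 - 41*t^2*z + 2*t*z^2 + z^3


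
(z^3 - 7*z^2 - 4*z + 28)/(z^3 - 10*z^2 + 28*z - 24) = (z^2 - 5*z - 14)/(z^2 - 8*z + 12)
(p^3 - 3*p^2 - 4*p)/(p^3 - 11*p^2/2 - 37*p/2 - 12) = 2*p*(p - 4)/(2*p^2 - 13*p - 24)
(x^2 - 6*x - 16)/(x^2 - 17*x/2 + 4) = 2*(x + 2)/(2*x - 1)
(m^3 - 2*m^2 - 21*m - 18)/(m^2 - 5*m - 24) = (m^2 - 5*m - 6)/(m - 8)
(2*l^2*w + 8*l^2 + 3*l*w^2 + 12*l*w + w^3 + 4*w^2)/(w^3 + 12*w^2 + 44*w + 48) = (2*l^2 + 3*l*w + w^2)/(w^2 + 8*w + 12)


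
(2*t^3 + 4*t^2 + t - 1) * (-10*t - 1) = -20*t^4 - 42*t^3 - 14*t^2 + 9*t + 1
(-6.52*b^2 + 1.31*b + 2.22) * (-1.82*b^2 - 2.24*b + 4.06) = 11.8664*b^4 + 12.2206*b^3 - 33.446*b^2 + 0.345799999999999*b + 9.0132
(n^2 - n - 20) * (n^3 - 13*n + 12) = n^5 - n^4 - 33*n^3 + 25*n^2 + 248*n - 240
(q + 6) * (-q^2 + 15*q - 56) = -q^3 + 9*q^2 + 34*q - 336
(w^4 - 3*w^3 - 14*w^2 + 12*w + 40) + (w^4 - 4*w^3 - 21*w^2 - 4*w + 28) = 2*w^4 - 7*w^3 - 35*w^2 + 8*w + 68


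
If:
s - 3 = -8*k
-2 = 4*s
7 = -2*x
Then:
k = 7/16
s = -1/2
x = -7/2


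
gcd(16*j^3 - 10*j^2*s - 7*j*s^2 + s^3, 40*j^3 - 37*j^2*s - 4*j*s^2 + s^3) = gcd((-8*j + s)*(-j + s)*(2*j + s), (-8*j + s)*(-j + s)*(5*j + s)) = 8*j^2 - 9*j*s + s^2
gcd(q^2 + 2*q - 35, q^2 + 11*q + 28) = q + 7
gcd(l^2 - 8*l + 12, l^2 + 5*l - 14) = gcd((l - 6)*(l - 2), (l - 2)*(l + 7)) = l - 2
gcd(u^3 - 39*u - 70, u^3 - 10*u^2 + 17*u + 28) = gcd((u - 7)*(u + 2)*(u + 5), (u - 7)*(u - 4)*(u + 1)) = u - 7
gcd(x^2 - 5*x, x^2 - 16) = 1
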